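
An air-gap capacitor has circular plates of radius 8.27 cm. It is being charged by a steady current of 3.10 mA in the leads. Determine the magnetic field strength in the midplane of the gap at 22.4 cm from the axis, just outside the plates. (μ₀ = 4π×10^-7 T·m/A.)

By continuity the displacement current in the gap matches the conduction current: I_d = 3.10×10^-3 A.
For r ≥ R the full I_d is enclosed: B = μ₀ I_d/(2πr) = (4π×10^-7)(3.10×10^-3)/(2π·0.224) = 2.77×10^-9 T.

2.77×10^-9 T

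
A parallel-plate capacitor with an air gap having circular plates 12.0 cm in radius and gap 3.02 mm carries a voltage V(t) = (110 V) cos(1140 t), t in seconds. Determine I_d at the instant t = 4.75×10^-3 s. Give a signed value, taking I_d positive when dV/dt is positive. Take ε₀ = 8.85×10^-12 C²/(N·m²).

1.27×10^-5 A

dE/dt = (V₀ω/d)·−sin(ωt) with ωt = 5.415 rad: (110)(1140)(0.7632)/(3.02×10^-3) = 3.169×10^7 V/(m·s).
I_d = ε₀ A dE/dt = (8.85×10^-12)(0.04524)(3.169×10^7) = 1.27×10^-5 A.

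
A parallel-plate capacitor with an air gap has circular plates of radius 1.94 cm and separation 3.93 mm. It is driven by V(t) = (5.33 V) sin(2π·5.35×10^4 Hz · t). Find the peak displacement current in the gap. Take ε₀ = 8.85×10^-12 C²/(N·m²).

4.77×10^-6 A

C = ε₀A/d = (8.85×10^-12)(1.182×10^-3)/(3.93×10^-3) = 2.662×10^-12 F; ω = 2πf = 3.362×10^5 rad/s.
I_d = C dV/dt, so |I_d|_max = C V₀ ω = (2.662×10^-12)(5.33)(3.362×10^5) = 4.77×10^-6 A.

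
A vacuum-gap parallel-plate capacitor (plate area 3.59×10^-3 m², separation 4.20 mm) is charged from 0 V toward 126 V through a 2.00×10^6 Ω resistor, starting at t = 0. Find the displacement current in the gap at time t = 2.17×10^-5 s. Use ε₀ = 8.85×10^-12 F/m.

C = ε₀A/d = (8.85×10^-12)(3.59×10^-3)/(4.20×10^-3) = 7.565×10^-12 F and τ = RC = 1.513×10^-5 s. I_d in the gap equals the RC charging current.
I_d(t) = (V₀/R) e^(−t/τ) = 6.300×10^-5 · e^(−1.434) = 1.50×10^-5 A.

1.50×10^-5 A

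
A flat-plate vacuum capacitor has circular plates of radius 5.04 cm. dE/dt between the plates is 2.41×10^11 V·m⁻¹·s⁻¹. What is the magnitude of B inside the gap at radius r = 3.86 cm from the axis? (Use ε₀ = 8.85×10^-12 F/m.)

I_d = ε₀ dΦ_E/dt = ε₀ πR² (dE/dt) = (8.85×10^-12)(7.980×10^-3)(2.41×10^11) = 0.01702 A through the full plate area.
An Ampèrian loop of radius r encloses a fraction (r/R)² of I_d. Then B·2πr = μ₀ I_d (r/R)², giving B = μ₀ I_d r/(2πR²) = 5.17×10^-8 T.

5.17×10^-8 T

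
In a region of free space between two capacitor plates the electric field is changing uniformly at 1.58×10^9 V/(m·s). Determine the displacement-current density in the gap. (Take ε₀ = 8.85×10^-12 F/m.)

0.0140 A/m²

The displacement-current density is ε₀ ∂E/∂t = (8.85×10^-12)(1.58×10^9) = 0.0140 A/m².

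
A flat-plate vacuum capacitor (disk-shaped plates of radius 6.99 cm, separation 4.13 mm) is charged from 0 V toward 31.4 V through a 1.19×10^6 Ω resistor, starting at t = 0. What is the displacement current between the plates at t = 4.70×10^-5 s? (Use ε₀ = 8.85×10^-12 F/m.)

C = ε₀A/d = (8.85×10^-12)(0.01535)/(4.13×10^-3) = 3.289×10^-11 F and τ = RC = 3.914×10^-5 s. I_d in the gap equals the RC charging current.
I_d(t) = (V₀/R) e^(−t/τ) = 2.639×10^-5 · e^(−1.201) = 7.94×10^-6 A.

7.94×10^-6 A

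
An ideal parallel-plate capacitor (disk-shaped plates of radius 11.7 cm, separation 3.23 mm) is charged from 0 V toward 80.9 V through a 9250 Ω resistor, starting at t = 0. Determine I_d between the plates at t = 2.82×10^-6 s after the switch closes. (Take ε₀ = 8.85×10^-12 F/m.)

C = ε₀A/d = (8.85×10^-12)(0.04301)/(3.23×10^-3) = 1.178×10^-10 F, so τ = RC = 1.090×10^-6 s.
The conduction current is I(t) = (V₀/R) e^(−t/τ), and the displacement current between the plates equals it.
t/τ = 2.587; I_d = (80.9/9250) · e^(−2.587) = (8.746×10^-3)(0.07525) = 6.58×10^-4 A.

6.58×10^-4 A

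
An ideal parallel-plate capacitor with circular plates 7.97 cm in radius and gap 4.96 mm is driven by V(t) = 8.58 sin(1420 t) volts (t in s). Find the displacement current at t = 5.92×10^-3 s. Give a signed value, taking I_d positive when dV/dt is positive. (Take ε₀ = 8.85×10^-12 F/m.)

-2.28×10^-7 A

C = ε₀A/d = (8.85×10^-12)(0.01996)/(4.96×10^-3) = 3.561×10^-11 F. dV/dt = V₀ω·cos(ωt); at ωt = 8.4064 rad this factor is -0.5247.
I_d = C dV/dt = (3.561×10^-11)(8.58)(1420)(-0.5247) = -2.28×10^-7 A.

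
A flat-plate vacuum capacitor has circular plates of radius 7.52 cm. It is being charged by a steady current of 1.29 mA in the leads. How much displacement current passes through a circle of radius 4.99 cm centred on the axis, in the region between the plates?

5.68×10^-4 A

Between the plates the displacement current equals the wire current: I_d = 1.29 mA = 1.29×10^-3 A.
The field is uniform, so I_d,enc = I_d (r/R)² = (1.29×10^-3)(4.99/7.52)² = 5.68×10^-4 A.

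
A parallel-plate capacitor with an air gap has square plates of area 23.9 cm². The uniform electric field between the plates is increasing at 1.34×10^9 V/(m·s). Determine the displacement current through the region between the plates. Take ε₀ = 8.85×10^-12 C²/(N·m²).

The displacement current is ε₀ times dΦ_E/dt = ε₀ A dE/dt = (8.85×10^-12)(2.39×10^-3)(1.34×10^9) = 2.83×10^-5 A.

2.83×10^-5 A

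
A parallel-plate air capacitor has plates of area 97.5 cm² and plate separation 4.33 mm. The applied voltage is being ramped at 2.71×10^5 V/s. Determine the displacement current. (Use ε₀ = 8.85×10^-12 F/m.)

The displacement current equals the charging current C dV/dt. With C = ε₀A/d = (8.85×10^-12)(9.75×10^-3)/(4.33×10^-3) = 1.993×10^-11 F, I_d = (1.993×10^-11)(2.71×10^5) = 5.40×10^-6 A.

5.40×10^-6 A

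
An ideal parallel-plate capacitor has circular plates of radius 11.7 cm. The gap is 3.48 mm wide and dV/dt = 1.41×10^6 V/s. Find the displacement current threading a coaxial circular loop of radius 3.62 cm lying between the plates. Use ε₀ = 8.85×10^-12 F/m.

1.48×10^-5 A

With E = V/d, dE/dt = 4.052×10^8 V/(m·s) and πR² = 0.04301 m², giving I_d = ε₀ πR² dE/dt = 1.542×10^-4 A.
Since J_d is uniform, the enclosed fraction is (r/R)² = 0.09573, giving I_d,enc = 1.48×10^-5 A.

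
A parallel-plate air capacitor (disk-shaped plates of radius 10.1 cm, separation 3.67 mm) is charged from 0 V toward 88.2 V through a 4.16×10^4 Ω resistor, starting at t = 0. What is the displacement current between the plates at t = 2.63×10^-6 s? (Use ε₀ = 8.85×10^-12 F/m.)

C = ε₀A/d = (8.85×10^-12)(0.03205)/(3.67×10^-3) = 7.729×10^-11 F and τ = RC = 3.215×10^-6 s. I_d in the gap equals the RC charging current.
I_d(t) = (V₀/R) e^(−t/τ) = 2.120×10^-3 · e^(−0.8180) = 9.36×10^-4 A.

9.36×10^-4 A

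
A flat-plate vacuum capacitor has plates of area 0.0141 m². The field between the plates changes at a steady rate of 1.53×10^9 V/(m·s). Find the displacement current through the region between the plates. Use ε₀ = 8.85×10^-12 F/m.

1.91×10^-4 A

The displacement current is ε₀ times dΦ_E/dt = ε₀ A dE/dt = (8.85×10^-12)(0.0141)(1.53×10^9) = 1.91×10^-4 A.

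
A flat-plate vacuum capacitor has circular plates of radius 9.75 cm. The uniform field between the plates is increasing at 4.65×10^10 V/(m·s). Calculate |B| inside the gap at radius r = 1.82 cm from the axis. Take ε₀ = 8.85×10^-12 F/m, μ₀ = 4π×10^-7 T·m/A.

Total displacement current: I_d = ε₀(πR²)(dE/dt) = (8.85×10^-12)(0.02986)(4.65×10^10) = 0.01229 A.
∮B·dl = μ₀ I_d,enc with I_d,enc = I_d r²/R² = 4.282×10^-4 A; so B = μ₀ I_d,enc/(2πr) = 4.71×10^-9 T.

4.71×10^-9 T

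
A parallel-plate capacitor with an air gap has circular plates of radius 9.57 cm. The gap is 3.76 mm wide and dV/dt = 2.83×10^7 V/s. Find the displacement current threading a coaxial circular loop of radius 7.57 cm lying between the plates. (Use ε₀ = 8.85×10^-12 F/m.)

1.20×10^-3 A

I_d = C dV/dt with C = ε₀πR²/d = 6.772×10^-11 F, so I_d = (6.772×10^-11)(2.83×10^7) = 1.916×10^-3 A.
Since J_d is uniform, the enclosed fraction is (r/R)² = 0.6257, giving I_d,enc = 1.20×10^-3 A.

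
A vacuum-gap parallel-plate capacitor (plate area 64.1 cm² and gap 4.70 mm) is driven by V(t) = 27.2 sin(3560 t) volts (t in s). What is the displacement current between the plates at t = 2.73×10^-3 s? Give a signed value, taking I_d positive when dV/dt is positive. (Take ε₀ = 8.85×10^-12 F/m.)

C = ε₀A/d = (8.85×10^-12)(6.41×10^-3)/(4.70×10^-3) = 1.207×10^-11 F. dV/dt = V₀ω·cos(ωt); at ωt = 9.7188 rad this factor is -0.9571.
I_d = C dV/dt = (1.207×10^-11)(27.2)(3560)(-0.9571) = -1.12×10^-6 A.

-1.12×10^-6 A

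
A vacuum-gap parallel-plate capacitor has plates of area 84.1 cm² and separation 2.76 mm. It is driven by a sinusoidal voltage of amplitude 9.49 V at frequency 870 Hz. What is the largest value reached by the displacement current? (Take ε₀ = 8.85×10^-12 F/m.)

1.40×10^-6 A

(dE/dt)_max = V₀ω/d = 1.879×10^7 V/(m·s); ω = 2πf = 5466 rad/s.
I_d,max = ε₀ A (dE/dt)_max = (8.85×10^-12)(8.41×10^-3)(1.879×10^7) = 1.40×10^-6 A.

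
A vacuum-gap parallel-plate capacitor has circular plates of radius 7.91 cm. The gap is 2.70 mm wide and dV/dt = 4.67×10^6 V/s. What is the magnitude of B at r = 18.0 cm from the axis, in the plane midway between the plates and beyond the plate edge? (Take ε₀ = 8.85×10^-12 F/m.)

I_d = C dV/dt with C = ε₀πR²/d = 6.444×10^-11 F, so I_d = (6.444×10^-11)(4.67×10^6) = 3.009×10^-4 A.
Outside the plates the loop encloses all of I_d, so B·2πr = μ₀ I_d and B = 3.34×10^-10 T.

3.34×10^-10 T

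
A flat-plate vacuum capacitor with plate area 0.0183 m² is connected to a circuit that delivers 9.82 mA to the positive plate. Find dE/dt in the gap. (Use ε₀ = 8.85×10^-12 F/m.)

6.06×10^10 V/(m·s)

The displacement current between the plates equals the conduction current, I_d = 9.82 mA.
Then dE/dt = I_d/(ε₀A) = 6.06×10^10 V/(m·s).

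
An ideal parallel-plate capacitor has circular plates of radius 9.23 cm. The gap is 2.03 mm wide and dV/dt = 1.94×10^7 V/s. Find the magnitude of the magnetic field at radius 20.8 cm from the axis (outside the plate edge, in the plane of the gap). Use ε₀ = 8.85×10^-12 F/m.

dE/dt = (dV/dt)/d = 9.557×10^9 V/(m·s); I_d = ε₀(πR²)(dE/dt) = (8.85×10^-12)(0.02676)(9.557×10^9) = 2.263×10^-3 A.
With r > R the enclosed displacement current is the full I_d; B = μ₀ I_d / (2πr) = 2.18×10^-9 T.

2.18×10^-9 T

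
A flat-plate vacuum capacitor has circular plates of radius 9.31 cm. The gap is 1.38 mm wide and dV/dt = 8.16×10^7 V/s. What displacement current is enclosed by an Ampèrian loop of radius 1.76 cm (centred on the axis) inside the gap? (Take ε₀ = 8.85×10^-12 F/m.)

5.09×10^-4 A

I_d = C dV/dt with C = ε₀πR²/d = 1.746×10^-10 F, so I_d = (1.746×10^-10)(8.16×10^7) = 0.01425 A.
Through an area πr² the displacement current is I_d·(πr²/πR²) = I_d (r/R)² = 5.09×10^-4 A.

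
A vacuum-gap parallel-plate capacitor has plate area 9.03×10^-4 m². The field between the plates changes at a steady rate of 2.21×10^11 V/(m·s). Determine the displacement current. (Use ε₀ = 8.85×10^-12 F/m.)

I_d = ε₀ A (dE/dt) = (8.85×10^-12)(9.03×10^-4 m²)(2.21×10^11) = 1.77×10^-3 A.

1.77×10^-3 A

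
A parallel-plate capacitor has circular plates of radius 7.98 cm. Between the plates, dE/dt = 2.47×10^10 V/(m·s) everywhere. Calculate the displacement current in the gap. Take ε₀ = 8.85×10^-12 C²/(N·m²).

4.37×10^-3 A

With a uniform field, Φ_E = EA, so I_d = ε₀ A dE/dt = 4.37×10^-3 A.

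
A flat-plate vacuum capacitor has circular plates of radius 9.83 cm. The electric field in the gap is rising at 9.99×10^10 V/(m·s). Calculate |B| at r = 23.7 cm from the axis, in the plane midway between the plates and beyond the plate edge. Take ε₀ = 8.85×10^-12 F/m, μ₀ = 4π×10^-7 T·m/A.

2.26×10^-8 T

Total displacement current: I_d = ε₀(πR²)(dE/dt) = (8.85×10^-12)(0.03036)(9.99×10^10) = 0.02684 A.
Outside the plates the loop encloses all of I_d, so B·2πr = μ₀ I_d and B = 2.26×10^-8 T.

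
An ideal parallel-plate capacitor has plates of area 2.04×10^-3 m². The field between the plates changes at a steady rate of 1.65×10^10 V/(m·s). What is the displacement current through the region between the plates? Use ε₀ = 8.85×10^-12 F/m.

2.98×10^-4 A

With a uniform field, Φ_E = EA, so I_d = ε₀ A dE/dt = 2.98×10^-4 A.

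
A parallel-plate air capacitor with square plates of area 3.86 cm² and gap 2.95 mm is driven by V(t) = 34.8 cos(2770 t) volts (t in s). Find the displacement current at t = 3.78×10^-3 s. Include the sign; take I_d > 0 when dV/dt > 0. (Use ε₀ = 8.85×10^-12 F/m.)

9.66×10^-8 A

C = ε₀A/d = (8.85×10^-12)(3.86×10^-4)/(2.95×10^-3) = 1.158×10^-12 F. dV/dt = V₀ω·−sin(ωt); at ωt = 10.4706 rad this factor is 0.8653.
I_d = C dV/dt = (1.158×10^-12)(34.8)(2770)(0.8653) = 9.66×10^-8 A.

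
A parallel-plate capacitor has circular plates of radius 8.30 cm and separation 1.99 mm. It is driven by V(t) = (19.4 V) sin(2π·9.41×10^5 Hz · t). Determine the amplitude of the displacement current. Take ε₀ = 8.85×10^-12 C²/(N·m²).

0.0110 A

The displacement current equals the conduction current C dV/dt, which peaks at C V₀ ω.
With C = ε₀A/d = (8.85×10^-12)(0.02164)/(1.99×10^-3) = 9.624×10^-11 F and ω = 2πf = 5.912×10^6 rad/s, I_d,max = (9.624×10^-11)(19.4)(5.912×10^6) = 0.0110 A.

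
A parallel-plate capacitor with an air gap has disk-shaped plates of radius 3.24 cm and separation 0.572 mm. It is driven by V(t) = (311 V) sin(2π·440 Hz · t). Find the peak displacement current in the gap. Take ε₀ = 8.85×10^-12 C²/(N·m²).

4.39×10^-5 A

C = ε₀A/d = (8.85×10^-12)(3.298×10^-3)/(5.72×10^-4) = 5.103×10^-11 F; ω = 2πf = 2765 rad/s.
I_d = C dV/dt, so |I_d|_max = C V₀ ω = (5.103×10^-11)(311)(2765) = 4.39×10^-5 A.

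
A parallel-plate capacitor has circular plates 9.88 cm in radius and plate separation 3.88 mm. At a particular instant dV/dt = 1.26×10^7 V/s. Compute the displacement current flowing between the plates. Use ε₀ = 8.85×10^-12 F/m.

8.81×10^-4 A

E = V/d so dE/dt = (dV/dt)/d = 3.247×10^9 V/(m·s), and I_d = ε₀ A dE/dt = (8.85×10^-12)(0.03067)(3.247×10^9) = 8.81×10^-4 A.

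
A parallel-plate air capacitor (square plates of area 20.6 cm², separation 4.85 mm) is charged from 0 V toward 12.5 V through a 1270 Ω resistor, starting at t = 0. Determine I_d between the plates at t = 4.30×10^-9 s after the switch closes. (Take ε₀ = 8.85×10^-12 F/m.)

With C = ε₀A/d = (8.85×10^-12)(2.06×10^-3)/(4.85×10^-3) = 3.759×10^-12 F, the time constant is τ = RC = 4.774×10^-9 s, so t/τ = 0.9007 and e^(−t/τ) = 0.4063.
I_d = I_cond = (V₀/R) e^(−t/τ) = (9.843×10^-3)(0.4063) = 4.00×10^-3 A.

4.00×10^-3 A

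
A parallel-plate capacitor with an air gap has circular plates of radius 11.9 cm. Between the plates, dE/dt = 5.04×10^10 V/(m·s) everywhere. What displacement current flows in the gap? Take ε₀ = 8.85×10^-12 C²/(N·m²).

0.0198 A

With a uniform field, Φ_E = EA, so I_d = ε₀ A dE/dt = 0.0198 A.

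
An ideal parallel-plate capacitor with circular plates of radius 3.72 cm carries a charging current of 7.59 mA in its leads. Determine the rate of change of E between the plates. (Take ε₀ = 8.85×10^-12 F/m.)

The displacement current between the plates equals the conduction current, I_d = 7.59 mA.
Inverting I_d = ε₀ A dE/dt gives dE/dt = 7.59×10^-3 / (8.85×10^-12 · 4.347×10^-3) = 1.97×10^11 V/(m·s).

1.97×10^11 V/(m·s)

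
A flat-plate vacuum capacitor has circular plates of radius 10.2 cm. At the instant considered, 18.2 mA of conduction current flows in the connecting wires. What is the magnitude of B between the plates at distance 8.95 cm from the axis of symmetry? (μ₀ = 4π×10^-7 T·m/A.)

By continuity the displacement current in the gap matches the conduction current: I_d = 0.0182 A.
∮B·dl = μ₀ I_d,enc with I_d,enc = I_d r²/R² = 0.01401 A; so B = μ₀ I_d,enc/(2πr) = 3.13×10^-8 T.

3.13×10^-8 T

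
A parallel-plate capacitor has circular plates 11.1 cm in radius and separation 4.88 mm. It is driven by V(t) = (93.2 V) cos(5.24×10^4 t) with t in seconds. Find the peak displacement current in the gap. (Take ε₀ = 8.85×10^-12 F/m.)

The displacement current equals the conduction current C dV/dt, which peaks at C V₀ ω.
With C = ε₀A/d = (8.85×10^-12)(0.03871)/(4.88×10^-3) = 7.020×10^-11 F and ω = 5.24×10^4 rad/s, I_d,max = (7.020×10^-11)(93.2)(5.24×10^4) = 3.43×10^-4 A.

3.43×10^-4 A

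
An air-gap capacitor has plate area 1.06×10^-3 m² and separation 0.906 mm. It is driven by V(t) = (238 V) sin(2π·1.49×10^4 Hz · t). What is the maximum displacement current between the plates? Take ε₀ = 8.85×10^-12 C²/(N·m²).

2.31×10^-4 A

(dE/dt)_max = V₀ω/d = 2.459×10^10 V/(m·s); ω = 2πf = 9.362×10^4 rad/s.
I_d,max = ε₀ A (dE/dt)_max = (8.85×10^-12)(1.06×10^-3)(2.459×10^10) = 2.31×10^-4 A.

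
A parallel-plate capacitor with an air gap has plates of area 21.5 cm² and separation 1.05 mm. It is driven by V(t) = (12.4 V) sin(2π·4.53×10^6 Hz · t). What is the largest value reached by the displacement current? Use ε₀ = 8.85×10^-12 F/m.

(dE/dt)_max = V₀ω/d = 3.361×10^11 V/(m·s); ω = 2πf = 2.846×10^7 rad/s.
I_d,max = ε₀ A (dE/dt)_max = (8.85×10^-12)(2.15×10^-3)(3.361×10^11) = 6.40×10^-3 A.

6.40×10^-3 A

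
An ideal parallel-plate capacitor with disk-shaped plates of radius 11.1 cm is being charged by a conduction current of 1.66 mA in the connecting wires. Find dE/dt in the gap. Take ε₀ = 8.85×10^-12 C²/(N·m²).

The displacement current between the plates equals the conduction current, I_d = 1.66 mA.
Since I_d = ε₀ A dE/dt, dE/dt = I_d/(ε₀A) = (1.66×10^-3)/((8.85×10^-12)(0.03871)) = 4.85×10^9 V/(m·s).

4.85×10^9 V/(m·s)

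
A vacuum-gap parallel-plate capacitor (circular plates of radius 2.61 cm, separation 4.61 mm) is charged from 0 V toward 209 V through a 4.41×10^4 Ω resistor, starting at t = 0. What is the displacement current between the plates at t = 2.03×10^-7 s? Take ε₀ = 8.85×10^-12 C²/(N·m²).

1.55×10^-3 A

C = ε₀A/d = (8.85×10^-12)(2.140×10^-3)/(4.61×10^-3) = 4.108×10^-12 F and τ = RC = 1.812×10^-7 s. I_d in the gap equals the RC charging current.
I_d(t) = (V₀/R) e^(−t/τ) = 4.739×10^-3 · e^(−1.120) = 1.55×10^-3 A.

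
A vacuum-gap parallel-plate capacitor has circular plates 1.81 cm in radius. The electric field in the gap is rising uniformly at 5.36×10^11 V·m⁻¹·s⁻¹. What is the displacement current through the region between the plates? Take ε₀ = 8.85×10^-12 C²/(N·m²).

The displacement current is ε₀ times dΦ_E/dt = ε₀ A dE/dt = (8.85×10^-12)(1.029×10^-3)(5.36×10^11) = 4.88×10^-3 A.

4.88×10^-3 A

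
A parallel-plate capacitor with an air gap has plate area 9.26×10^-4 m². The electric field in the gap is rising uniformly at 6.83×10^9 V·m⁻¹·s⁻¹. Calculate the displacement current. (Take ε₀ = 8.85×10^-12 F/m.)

5.60×10^-5 A

I_d = ε₀ A (dE/dt) = (8.85×10^-12)(9.26×10^-4 m²)(6.83×10^9) = 5.60×10^-5 A.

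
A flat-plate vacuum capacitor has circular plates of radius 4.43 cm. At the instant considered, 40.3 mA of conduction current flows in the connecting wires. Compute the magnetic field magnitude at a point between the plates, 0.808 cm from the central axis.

3.32×10^-8 T

Between the plates the displacement current equals the wire current: I_d = 40.3 mA = 0.0403 A.
An Ampèrian loop of radius r encloses a fraction (r/R)² of I_d. Then B·2πr = μ₀ I_d (r/R)², giving B = μ₀ I_d r/(2πR²) = 3.32×10^-8 T.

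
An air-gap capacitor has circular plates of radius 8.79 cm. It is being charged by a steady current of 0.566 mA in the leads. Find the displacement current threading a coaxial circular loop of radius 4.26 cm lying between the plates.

Between the plates the displacement current equals the wire current: I_d = 0.566 mA = 5.66×10^-4 A.
Since J_d is uniform, the enclosed fraction is (r/R)² = 0.2349, giving I_d,enc = 1.33×10^-4 A.

1.33×10^-4 A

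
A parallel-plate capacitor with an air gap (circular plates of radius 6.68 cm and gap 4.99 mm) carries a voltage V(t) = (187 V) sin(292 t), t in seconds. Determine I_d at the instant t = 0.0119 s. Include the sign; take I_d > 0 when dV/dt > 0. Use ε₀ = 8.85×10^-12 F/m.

dE/dt = (V₀ω/d)·cos(ωt) with ωt = 3.4748 rad: (187)(292)(-0.9450)/(4.99×10^-3) = -1.034×10^7 V/(m·s).
I_d = ε₀ A dE/dt = (8.85×10^-12)(0.01402)(-1.034×10^7) = -1.28×10^-6 A.

-1.28×10^-6 A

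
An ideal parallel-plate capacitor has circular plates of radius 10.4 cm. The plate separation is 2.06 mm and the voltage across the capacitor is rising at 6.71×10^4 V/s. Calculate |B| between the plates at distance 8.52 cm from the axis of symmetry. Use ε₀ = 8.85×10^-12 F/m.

dE/dt = (dV/dt)/d = 3.257×10^7 V/(m·s); I_d = ε₀(πR²)(dE/dt) = (8.85×10^-12)(0.03398)(3.257×10^7) = 9.795×10^-6 A.
∮B·dl = μ₀ I_d,enc with I_d,enc = I_d r²/R² = 6.574×10^-6 A; so B = μ₀ I_d,enc/(2πr) = 1.54×10^-11 T.

1.54×10^-11 T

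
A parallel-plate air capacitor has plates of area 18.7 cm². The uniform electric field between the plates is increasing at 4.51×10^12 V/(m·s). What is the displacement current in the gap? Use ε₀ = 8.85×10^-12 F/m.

0.0746 A

With a uniform field, Φ_E = EA, so I_d = ε₀ A dE/dt = 0.0746 A.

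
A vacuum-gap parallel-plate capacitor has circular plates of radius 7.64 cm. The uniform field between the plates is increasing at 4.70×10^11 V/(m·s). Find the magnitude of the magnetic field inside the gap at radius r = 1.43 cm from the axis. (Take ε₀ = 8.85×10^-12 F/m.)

Through the whole plate area (πR² = 0.01834 m²), I_d = ε₀ πR² dE/dt = 0.07629 A.
∮B·dl = μ₀ I_d,enc with I_d,enc = I_d r²/R² = 2.673×10^-3 A; so B = μ₀ I_d,enc/(2πr) = 3.74×10^-8 T.

3.74×10^-8 T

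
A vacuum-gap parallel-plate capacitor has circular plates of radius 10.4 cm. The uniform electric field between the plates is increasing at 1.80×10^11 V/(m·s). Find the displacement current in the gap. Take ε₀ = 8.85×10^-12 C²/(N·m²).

0.0541 A

With a uniform field, Φ_E = EA, so I_d = ε₀ A dE/dt = 0.0541 A.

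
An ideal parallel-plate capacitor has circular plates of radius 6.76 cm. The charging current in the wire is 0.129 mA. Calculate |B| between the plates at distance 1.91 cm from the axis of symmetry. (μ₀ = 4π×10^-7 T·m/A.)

No conduction current crosses the gap, so I_d there equals the 1.29×10^-4 A in the leads.
For r < R the Ampère–Maxwell law gives B(2πr) = μ₀ I_d (r²/R²), so B = μ₀ I_d r/(2πR²) = (4π×10^-7)(1.29×10^-4)(0.0191)/(2π·0.0676²) = 1.08×10^-10 T.

1.08×10^-10 T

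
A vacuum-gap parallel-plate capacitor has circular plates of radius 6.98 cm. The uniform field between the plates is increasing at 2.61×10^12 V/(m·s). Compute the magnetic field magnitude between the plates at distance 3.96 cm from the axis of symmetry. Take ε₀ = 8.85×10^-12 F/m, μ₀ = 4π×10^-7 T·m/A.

Total displacement current: I_d = ε₀(πR²)(dE/dt) = (8.85×10^-12)(0.01531)(2.61×10^12) = 0.3536 A.
For r < R the Ampère–Maxwell law gives B(2πr) = μ₀ I_d (r²/R²), so B = μ₀ I_d r/(2πR²) = (4π×10^-7)(0.3536)(0.0396)/(2π·0.0698²) = 5.75×10^-7 T.

5.75×10^-7 T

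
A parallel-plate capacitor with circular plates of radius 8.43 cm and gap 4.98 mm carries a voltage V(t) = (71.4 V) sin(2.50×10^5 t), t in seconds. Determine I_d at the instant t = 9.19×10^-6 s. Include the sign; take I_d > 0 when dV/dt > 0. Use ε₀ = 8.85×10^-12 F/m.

dE/dt = (V₀ω/d)·cos(ωt) with ωt = 2.2975 rad: (71.4)(2.50×10^5)(-0.6644)/(4.98×10^-3) = -2.381×10^9 V/(m·s).
I_d = ε₀ A dE/dt = (8.85×10^-12)(0.02233)(-2.381×10^9) = -4.71×10^-4 A.

-4.71×10^-4 A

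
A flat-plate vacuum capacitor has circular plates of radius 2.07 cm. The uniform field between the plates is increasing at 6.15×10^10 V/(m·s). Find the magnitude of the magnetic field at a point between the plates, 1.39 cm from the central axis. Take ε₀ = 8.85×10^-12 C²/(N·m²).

Total displacement current: I_d = ε₀(πR²)(dE/dt) = (8.85×10^-12)(1.346×10^-3)(6.15×10^10) = 7.326×10^-4 A.
For r < R the Ampère–Maxwell law gives B(2πr) = μ₀ I_d (r²/R²), so B = μ₀ I_d r/(2πR²) = (4π×10^-7)(7.326×10^-4)(0.0139)/(2π·0.0207²) = 4.75×10^-9 T.

4.75×10^-9 T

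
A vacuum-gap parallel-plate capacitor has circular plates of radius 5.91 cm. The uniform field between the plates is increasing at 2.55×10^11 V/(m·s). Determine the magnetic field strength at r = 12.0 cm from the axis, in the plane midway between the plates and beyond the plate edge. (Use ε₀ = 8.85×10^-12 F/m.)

Through the whole plate area (πR² = 0.01097 m²), I_d = ε₀ πR² dE/dt = 0.02476 A.
Outside the plates the loop encloses all of I_d, so B·2πr = μ₀ I_d and B = 4.13×10^-8 T.

4.13×10^-8 T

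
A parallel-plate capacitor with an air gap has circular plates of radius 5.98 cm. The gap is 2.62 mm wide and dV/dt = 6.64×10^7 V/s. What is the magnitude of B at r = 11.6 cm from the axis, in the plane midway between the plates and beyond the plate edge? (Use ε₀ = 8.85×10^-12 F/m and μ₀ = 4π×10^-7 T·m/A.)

4.34×10^-9 T

With E = V/d, dE/dt = 2.534×10^10 V/(m·s) and πR² = 0.01123 m², giving I_d = ε₀ πR² dE/dt = 2.518×10^-3 A.
For r ≥ R the full I_d is enclosed: B = μ₀ I_d/(2πr) = (4π×10^-7)(2.518×10^-3)/(2π·0.116) = 4.34×10^-9 T.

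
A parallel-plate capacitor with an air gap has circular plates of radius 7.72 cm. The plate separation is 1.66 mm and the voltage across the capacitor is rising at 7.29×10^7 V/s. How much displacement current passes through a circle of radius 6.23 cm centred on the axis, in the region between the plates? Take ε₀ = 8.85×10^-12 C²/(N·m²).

4.74×10^-3 A

With E = V/d, dE/dt = 4.392×10^10 V/(m·s) and πR² = 0.01872 m², giving I_d = ε₀ πR² dE/dt = 7.276×10^-3 A.
The field is uniform, so I_d,enc = I_d (r/R)² = (7.276×10^-3)(6.23/7.72)² = 4.74×10^-3 A.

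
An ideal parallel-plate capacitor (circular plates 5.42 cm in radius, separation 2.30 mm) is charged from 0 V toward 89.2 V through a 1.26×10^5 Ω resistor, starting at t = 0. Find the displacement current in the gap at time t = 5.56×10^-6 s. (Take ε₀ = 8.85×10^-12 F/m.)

With C = ε₀A/d = (8.85×10^-12)(9.229×10^-3)/(2.30×10^-3) = 3.551×10^-11 F, the time constant is τ = RC = 4.474×10^-6 s, so t/τ = 1.243 and e^(−t/τ) = 0.2885.
I_d = I_cond = (V₀/R) e^(−t/τ) = (7.079×10^-4)(0.2885) = 2.04×10^-4 A.

2.04×10^-4 A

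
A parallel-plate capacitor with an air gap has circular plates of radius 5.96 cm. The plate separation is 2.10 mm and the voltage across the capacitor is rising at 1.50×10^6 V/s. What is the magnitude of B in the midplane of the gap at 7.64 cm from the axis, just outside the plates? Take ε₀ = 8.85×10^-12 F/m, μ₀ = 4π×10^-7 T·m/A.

With E = V/d, dE/dt = 7.143×10^8 V/(m·s) and πR² = 0.01116 m², giving I_d = ε₀ πR² dE/dt = 7.055×10^-5 A.
For r ≥ R the full I_d is enclosed: B = μ₀ I_d/(2πr) = (4π×10^-7)(7.055×10^-5)/(2π·0.0764) = 1.85×10^-10 T.

1.85×10^-10 T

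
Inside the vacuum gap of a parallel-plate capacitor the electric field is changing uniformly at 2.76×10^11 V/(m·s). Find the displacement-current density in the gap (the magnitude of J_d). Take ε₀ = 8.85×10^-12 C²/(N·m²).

J_d = ε₀ ∂E/∂t, so J_d = 2.44 A/m².

2.44 A/m²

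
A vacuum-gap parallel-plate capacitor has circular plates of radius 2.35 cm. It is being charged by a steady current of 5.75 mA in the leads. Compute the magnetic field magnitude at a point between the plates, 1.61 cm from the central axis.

Between the plates the displacement current equals the wire current: I_d = 5.75 mA = 5.75×10^-3 A.
For r < R the Ampère–Maxwell law gives B(2πr) = μ₀ I_d (r²/R²), so B = μ₀ I_d r/(2πR²) = (4π×10^-7)(5.75×10^-3)(0.0161)/(2π·0.0235²) = 3.35×10^-8 T.

3.35×10^-8 T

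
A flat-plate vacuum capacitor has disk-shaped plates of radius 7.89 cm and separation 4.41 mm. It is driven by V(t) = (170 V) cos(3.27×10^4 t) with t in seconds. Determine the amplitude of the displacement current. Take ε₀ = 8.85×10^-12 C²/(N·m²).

2.18×10^-4 A

The displacement current equals the conduction current C dV/dt, which peaks at C V₀ ω.
With C = ε₀A/d = (8.85×10^-12)(0.01956)/(4.41×10^-3) = 3.925×10^-11 F and ω = 3.27×10^4 rad/s, I_d,max = (3.925×10^-11)(170)(3.27×10^4) = 2.18×10^-4 A.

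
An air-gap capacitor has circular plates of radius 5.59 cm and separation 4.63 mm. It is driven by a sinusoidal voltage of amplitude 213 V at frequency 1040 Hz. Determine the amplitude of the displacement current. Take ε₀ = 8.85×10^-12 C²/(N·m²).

(dE/dt)_max = V₀ω/d = 3.006×10^8 V/(m·s); ω = 2πf = 6535 rad/s.
I_d,max = ε₀ A (dE/dt)_max = (8.85×10^-12)(9.817×10^-3)(3.006×10^8) = 2.61×10^-5 A.

2.61×10^-5 A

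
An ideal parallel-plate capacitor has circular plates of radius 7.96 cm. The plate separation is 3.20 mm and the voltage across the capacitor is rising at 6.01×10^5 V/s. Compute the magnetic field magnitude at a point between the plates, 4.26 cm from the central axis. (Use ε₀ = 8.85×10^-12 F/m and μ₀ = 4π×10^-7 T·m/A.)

With E = V/d, dE/dt = 1.878×10^8 V/(m·s) and πR² = 0.01991 m², giving I_d = ε₀ πR² dE/dt = 3.309×10^-5 A.
∮B·dl = μ₀ I_d,enc with I_d,enc = I_d r²/R² = 9.477×10^-6 A; so B = μ₀ I_d,enc/(2πr) = 4.45×10^-11 T.

4.45×10^-11 T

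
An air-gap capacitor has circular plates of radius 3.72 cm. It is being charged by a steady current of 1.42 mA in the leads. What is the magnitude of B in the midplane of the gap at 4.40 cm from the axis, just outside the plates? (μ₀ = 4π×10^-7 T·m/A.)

6.45×10^-9 T

Between the plates the displacement current equals the wire current: I_d = 1.42 mA = 1.42×10^-3 A.
With r > R the enclosed displacement current is the full I_d; B = μ₀ I_d / (2πr) = 6.45×10^-9 T.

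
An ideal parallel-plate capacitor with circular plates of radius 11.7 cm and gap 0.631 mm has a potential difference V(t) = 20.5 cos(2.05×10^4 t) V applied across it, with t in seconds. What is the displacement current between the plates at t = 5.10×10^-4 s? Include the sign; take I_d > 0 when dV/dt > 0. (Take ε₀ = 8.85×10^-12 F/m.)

dE/dt = (V₀ω/d)·−sin(ωt) with ωt = 10.455 rad: (20.5)(2.05×10^4)(0.8574)/(6.31×10^-4) = 5.710×10^8 V/(m·s).
I_d = ε₀ A dE/dt = (8.85×10^-12)(0.04301)(5.710×10^8) = 2.17×10^-4 A.

2.17×10^-4 A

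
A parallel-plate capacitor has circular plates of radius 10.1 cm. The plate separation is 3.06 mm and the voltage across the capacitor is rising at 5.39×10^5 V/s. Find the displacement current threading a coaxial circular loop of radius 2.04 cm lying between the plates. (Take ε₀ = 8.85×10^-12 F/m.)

2.04×10^-6 A

I_d = C dV/dt with C = ε₀πR²/d = 9.269×10^-11 F, so I_d = (9.269×10^-11)(5.39×10^5) = 4.996×10^-5 A.
The field is uniform, so I_d,enc = I_d (r/R)² = (4.996×10^-5)(2.04/10.1)² = 2.04×10^-6 A.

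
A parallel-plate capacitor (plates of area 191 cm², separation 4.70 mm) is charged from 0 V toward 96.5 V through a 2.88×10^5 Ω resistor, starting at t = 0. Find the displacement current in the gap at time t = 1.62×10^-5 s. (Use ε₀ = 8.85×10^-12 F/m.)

C = ε₀A/d = (8.85×10^-12)(0.0191)/(4.70×10^-3) = 3.596×10^-11 F, so τ = RC = 1.036×10^-5 s.
The conduction current is I(t) = (V₀/R) e^(−t/τ), and the displacement current between the plates equals it.
t/τ = 1.564; I_d = (96.5/2.88×10^5) · e^(−1.564) = (3.351×10^-4)(0.2093) = 7.01×10^-5 A.

7.01×10^-5 A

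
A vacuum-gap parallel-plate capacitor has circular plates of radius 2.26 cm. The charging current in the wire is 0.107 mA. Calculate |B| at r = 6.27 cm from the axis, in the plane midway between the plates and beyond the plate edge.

3.41×10^-10 T

By continuity the displacement current in the gap matches the conduction current: I_d = 1.07×10^-4 A.
Outside the plates the loop encloses all of I_d, so B·2πr = μ₀ I_d and B = 3.41×10^-10 T.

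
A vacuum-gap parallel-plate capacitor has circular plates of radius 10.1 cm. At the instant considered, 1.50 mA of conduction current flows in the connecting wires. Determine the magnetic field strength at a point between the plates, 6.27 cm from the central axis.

1.84×10^-9 T

No conduction current crosses the gap, so I_d there equals the 1.50×10^-3 A in the leads.
∮B·dl = μ₀ I_d,enc with I_d,enc = I_d r²/R² = 5.781×10^-4 A; so B = μ₀ I_d,enc/(2πr) = 1.84×10^-9 T.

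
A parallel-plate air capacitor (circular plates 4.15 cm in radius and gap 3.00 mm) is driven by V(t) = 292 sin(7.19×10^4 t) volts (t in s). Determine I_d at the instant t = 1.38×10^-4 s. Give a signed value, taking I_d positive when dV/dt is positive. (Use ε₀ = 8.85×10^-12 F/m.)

-2.94×10^-4 A

C = ε₀A/d = (8.85×10^-12)(5.411×10^-3)/(3.00×10^-3) = 1.596×10^-11 F. dV/dt = V₀ω·cos(ωt); at ωt = 9.9222 rad this factor is -0.8788.
I_d = C dV/dt = (1.596×10^-11)(292)(7.19×10^4)(-0.8788) = -2.94×10^-4 A.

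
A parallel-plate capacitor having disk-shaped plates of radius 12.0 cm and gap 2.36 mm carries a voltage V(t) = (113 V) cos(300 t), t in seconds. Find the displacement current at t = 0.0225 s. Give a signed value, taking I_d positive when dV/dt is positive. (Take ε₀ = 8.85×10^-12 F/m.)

C = ε₀A/d = (8.85×10^-12)(0.04524)/(2.36×10^-3) = 1.697×10^-10 F. dV/dt = V₀ω·−sin(ωt); at ωt = 6.75 rad this factor is -0.4500.
I_d = C dV/dt = (1.697×10^-10)(113)(300)(-0.4500) = -2.59×10^-6 A.

-2.59×10^-6 A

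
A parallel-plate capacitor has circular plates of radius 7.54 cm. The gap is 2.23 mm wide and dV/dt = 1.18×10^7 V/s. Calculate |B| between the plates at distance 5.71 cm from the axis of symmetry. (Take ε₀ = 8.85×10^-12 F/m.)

dE/dt = (dV/dt)/d = 5.291×10^9 V/(m·s); I_d = ε₀(πR²)(dE/dt) = (8.85×10^-12)(0.01786)(5.291×10^9) = 8.363×10^-4 A.
∮B·dl = μ₀ I_d,enc with I_d,enc = I_d r²/R² = 4.796×10^-4 A; so B = μ₀ I_d,enc/(2πr) = 1.68×10^-9 T.

1.68×10^-9 T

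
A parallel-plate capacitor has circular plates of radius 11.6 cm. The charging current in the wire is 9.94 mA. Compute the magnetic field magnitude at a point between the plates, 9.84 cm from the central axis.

1.45×10^-8 T

No conduction current crosses the gap, so I_d there equals the 9.94×10^-3 A in the leads.
An Ampèrian loop of radius r encloses a fraction (r/R)² of I_d. Then B·2πr = μ₀ I_d (r/R)², giving B = μ₀ I_d r/(2πR²) = 1.45×10^-8 T.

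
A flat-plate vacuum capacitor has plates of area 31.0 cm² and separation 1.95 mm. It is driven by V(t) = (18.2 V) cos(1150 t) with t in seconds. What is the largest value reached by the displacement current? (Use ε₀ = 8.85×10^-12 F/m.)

The displacement current equals the conduction current C dV/dt, which peaks at C V₀ ω.
With C = ε₀A/d = (8.85×10^-12)(3.10×10^-3)/(1.95×10^-3) = 1.407×10^-11 F and ω = 1150 rad/s, I_d,max = (1.407×10^-11)(18.2)(1150) = 2.94×10^-7 A.

2.94×10^-7 A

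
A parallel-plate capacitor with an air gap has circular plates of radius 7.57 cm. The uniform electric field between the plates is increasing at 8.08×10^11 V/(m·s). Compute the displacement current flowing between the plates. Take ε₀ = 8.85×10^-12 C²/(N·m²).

I_d = ε₀ A (dE/dt) = (8.85×10^-12)(0.01800 m²)(8.08×10^11) = 0.129 A.

0.129 A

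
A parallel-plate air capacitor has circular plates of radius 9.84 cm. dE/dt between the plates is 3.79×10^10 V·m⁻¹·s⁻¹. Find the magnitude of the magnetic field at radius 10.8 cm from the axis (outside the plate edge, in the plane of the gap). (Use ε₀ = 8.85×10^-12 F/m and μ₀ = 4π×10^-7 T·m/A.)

1.89×10^-8 T

I_d = ε₀ dΦ_E/dt = ε₀ πR² (dE/dt) = (8.85×10^-12)(0.03042)(3.79×10^10) = 0.01020 A through the full plate area.
For r ≥ R the full I_d is enclosed: B = μ₀ I_d/(2πr) = (4π×10^-7)(0.01020)/(2π·0.108) = 1.89×10^-8 T.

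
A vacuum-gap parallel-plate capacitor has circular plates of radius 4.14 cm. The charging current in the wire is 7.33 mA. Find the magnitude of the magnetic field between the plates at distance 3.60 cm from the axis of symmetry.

By continuity the displacement current in the gap matches the conduction current: I_d = 7.33×10^-3 A.
For r < R the Ampère–Maxwell law gives B(2πr) = μ₀ I_d (r²/R²), so B = μ₀ I_d r/(2πR²) = (4π×10^-7)(7.33×10^-3)(0.0360)/(2π·0.0414²) = 3.08×10^-8 T.

3.08×10^-8 T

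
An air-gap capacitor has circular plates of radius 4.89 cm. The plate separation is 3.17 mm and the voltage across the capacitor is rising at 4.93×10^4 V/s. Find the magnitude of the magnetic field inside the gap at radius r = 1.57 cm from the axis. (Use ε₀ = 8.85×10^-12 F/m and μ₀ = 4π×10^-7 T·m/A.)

1.36×10^-12 T

dE/dt = (dV/dt)/d = 1.555×10^7 V/(m·s); I_d = ε₀(πR²)(dE/dt) = (8.85×10^-12)(7.512×10^-3)(1.555×10^7) = 1.034×10^-6 A.
For r < R the Ampère–Maxwell law gives B(2πr) = μ₀ I_d (r²/R²), so B = μ₀ I_d r/(2πR²) = (4π×10^-7)(1.034×10^-6)(0.0157)/(2π·0.0489²) = 1.36×10^-12 T.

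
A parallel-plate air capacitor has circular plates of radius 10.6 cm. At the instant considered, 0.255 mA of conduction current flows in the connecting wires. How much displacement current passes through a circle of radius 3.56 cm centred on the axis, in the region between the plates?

By continuity the displacement current in the gap matches the conduction current: I_d = 2.55×10^-4 A.
The field is uniform, so I_d,enc = I_d (r/R)² = (2.55×10^-4)(3.56/10.6)² = 2.88×10^-5 A.

2.88×10^-5 A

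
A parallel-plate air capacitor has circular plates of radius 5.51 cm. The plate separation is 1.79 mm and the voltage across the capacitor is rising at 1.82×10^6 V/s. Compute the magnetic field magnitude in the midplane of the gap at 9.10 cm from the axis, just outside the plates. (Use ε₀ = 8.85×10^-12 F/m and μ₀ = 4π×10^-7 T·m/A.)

1.89×10^-10 T

With E = V/d, dE/dt = 1.017×10^9 V/(m·s) and πR² = 9.538×10^-3 m², giving I_d = ε₀ πR² dE/dt = 8.585×10^-5 A.
For r ≥ R the full I_d is enclosed: B = μ₀ I_d/(2πr) = (4π×10^-7)(8.585×10^-5)/(2π·0.0910) = 1.89×10^-10 T.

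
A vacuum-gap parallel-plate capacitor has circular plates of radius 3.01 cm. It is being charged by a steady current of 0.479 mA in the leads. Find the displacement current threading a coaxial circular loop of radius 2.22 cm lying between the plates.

By continuity the displacement current in the gap matches the conduction current: I_d = 4.79×10^-4 A.
The field is uniform, so I_d,enc = I_d (r/R)² = (4.79×10^-4)(2.22/3.01)² = 2.61×10^-4 A.

2.61×10^-4 A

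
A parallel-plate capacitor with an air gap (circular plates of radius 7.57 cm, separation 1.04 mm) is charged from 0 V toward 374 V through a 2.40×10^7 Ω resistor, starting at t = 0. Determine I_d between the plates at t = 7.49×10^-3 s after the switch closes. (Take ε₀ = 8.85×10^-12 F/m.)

2.03×10^-6 A

C = ε₀A/d = (8.85×10^-12)(0.01800)/(1.04×10^-3) = 1.532×10^-10 F, so τ = RC = 3.677×10^-3 s.
The conduction current is I(t) = (V₀/R) e^(−t/τ), and the displacement current between the plates equals it.
t/τ = 2.037; I_d = (374/2.40×10^7) · e^(−2.037) = (1.558×10^-5)(0.1304) = 2.03×10^-6 A.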